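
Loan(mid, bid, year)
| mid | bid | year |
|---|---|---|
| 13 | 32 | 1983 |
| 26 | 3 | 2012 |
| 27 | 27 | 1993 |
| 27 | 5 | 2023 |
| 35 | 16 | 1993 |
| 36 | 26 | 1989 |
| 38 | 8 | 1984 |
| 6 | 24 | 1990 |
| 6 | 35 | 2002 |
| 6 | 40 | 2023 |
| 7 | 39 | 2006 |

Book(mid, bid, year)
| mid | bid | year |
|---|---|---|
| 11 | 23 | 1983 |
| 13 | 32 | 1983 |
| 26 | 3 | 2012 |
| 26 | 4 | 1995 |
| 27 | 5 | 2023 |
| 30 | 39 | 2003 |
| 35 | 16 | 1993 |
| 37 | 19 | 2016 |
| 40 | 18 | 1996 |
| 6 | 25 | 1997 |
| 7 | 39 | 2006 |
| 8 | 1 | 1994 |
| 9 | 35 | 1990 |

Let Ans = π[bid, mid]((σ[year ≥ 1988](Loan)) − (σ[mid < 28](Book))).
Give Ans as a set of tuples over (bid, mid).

{(16, 35), (24, 6), (26, 36), (27, 27), (35, 6), (40, 6)}

σ[year ≥ 1988]: keep tuples satisfying year ≥ 1988 → {(26, 3, 2012), (27, 27, 1993), (27, 5, 2023), (35, 16, 1993), (36, 26, 1989), (6, 24, 1990), (6, 35, 2002), (6, 40, 2023), (7, 39, 2006)}
σ[mid < 28]: keep tuples satisfying mid < 28 → {(11, 23, 1983), (13, 32, 1983), (26, 3, 2012), (26, 4, 1995), (27, 5, 2023), (6, 25, 1997), (7, 39, 2006), (8, 1, 1994), (9, 35, 1990)}
Set difference of the two operands is {(27, 27, 1993), (35, 16, 1993), (36, 26, 1989), (6, 24, 1990), (6, 35, 2002), (6, 40, 2023)}.
π_{bid, mid} gives {(16, 35), (24, 6), (26, 36), (27, 27), (35, 6), (40, 6)}.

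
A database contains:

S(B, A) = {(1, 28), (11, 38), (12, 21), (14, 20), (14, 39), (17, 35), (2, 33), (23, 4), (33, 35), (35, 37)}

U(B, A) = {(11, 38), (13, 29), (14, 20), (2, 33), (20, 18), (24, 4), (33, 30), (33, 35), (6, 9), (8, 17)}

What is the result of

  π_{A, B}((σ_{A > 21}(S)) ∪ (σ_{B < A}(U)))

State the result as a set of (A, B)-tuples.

{(17, 8), (20, 14), (28, 1), (29, 13), (33, 2), (35, 17), (35, 33), (37, 35), (38, 11), (39, 14), (9, 6)}

Selection A > 21: {(1, 28), (11, 38), (14, 39), (17, 35), (2, 33), (33, 35), (35, 37)}
Selection B < A: {(11, 38), (13, 29), (14, 20), (2, 33), (33, 35), (6, 9), (8, 17)}
Set union of the two operands is {(1, 28), (11, 38), (13, 29), (14, 20), (14, 39), (17, 35), (2, 33), (33, 35), (35, 37), (6, 9), (8, 17)}.
Keep only column(s) A, B: {(17, 8), (20, 14), (28, 1), (29, 13), (33, 2), (35, 17), (35, 33), (37, 35), (38, 11), (39, 14), (9, 6)}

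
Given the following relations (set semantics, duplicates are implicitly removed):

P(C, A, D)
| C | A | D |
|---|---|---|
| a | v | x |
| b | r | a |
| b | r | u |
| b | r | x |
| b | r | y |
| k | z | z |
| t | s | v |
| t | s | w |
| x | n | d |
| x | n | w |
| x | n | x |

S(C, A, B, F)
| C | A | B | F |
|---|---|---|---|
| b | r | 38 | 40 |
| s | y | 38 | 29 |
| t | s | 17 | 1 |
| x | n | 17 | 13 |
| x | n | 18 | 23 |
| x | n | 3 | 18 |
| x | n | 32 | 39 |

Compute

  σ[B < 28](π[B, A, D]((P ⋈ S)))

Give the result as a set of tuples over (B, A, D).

Joining P and S on C, A yields {(b, r, a, 38, 40), (b, r, u, 38, 40), (b, r, x, 38, 40), (b, r, y, 38, 40), (t, s, v, 17, 1), (t, s, w, 17, 1), (x, n, d, 17, 13), (x, n, d, 18, 23), (x, n, d, 3, 18), (x, n, d, 32, 39), (x, n, w, 17, 13), (x, n, w, 18, 23), (x, n, w, 3, 18), (x, n, w, 32, 39), (x, n, x, 17, 13), (x, n, x, 18, 23), (x, n, x, 3, 18), (x, n, x, 32, 39)}.
Keep only column(s) B, A, D: {(17, n, d), (17, n, w), (17, n, x), (17, s, v), (17, s, w), (18, n, d), (18, n, w), (18, n, x), (3, n, d), (3, n, w), (3, n, x), (32, n, d), (32, n, w), (32, n, x), (38, r, a), (38, r, u), (38, r, x), (38, r, y)}
Selection B < 28: {(17, n, d), (17, n, w), (17, n, x), (17, s, v), (17, s, w), (18, n, d), (18, n, w), (18, n, x), (3, n, d), (3, n, w), (3, n, x)}

{(17, n, d), (17, n, w), (17, n, x), (17, s, v), (17, s, w), (18, n, d), (18, n, w), (18, n, x), (3, n, d), (3, n, w), (3, n, x)}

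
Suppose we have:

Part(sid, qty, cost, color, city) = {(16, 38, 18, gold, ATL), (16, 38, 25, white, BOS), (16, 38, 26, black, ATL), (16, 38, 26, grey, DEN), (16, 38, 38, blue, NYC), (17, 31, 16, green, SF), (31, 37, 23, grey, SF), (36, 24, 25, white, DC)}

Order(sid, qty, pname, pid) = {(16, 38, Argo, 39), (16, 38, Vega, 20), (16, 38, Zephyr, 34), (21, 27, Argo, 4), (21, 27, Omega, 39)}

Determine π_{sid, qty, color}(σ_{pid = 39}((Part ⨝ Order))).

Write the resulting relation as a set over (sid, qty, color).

{(16, 38, black), (16, 38, blue), (16, 38, gold), (16, 38, grey), (16, 38, white)}

Natural join on sid, qty: {(16, 38, 18, gold, ATL, Argo, 39), (16, 38, 18, gold, ATL, Vega, 20), (16, 38, 18, gold, ATL, Zephyr, 34), (16, 38, 25, white, BOS, Argo, 39), (16, 38, 25, white, BOS, Vega, 20), (16, 38, 25, white, BOS, Zephyr, 34), (16, 38, 26, black, ATL, Argo, 39), (16, 38, 26, black, ATL, Vega, 20), (16, 38, 26, black, ATL, Zephyr, 34), (16, 38, 26, grey, DEN, Argo, 39), (16, 38, 26, grey, DEN, Vega, 20), (16, 38, 26, grey, DEN, Zephyr, 34), (16, 38, 38, blue, NYC, Argo, 39), (16, 38, 38, blue, NYC, Vega, 20), (16, 38, 38, blue, NYC, Zephyr, 34)}
Filtering on pid = 39 leaves {(16, 38, 18, gold, ATL, Argo, 39), (16, 38, 25, white, BOS, Argo, 39), (16, 38, 26, black, ATL, Argo, 39), (16, 38, 26, grey, DEN, Argo, 39), (16, 38, 38, blue, NYC, Argo, 39)}.
Projecting to sid, qty, color: {(16, 38, black), (16, 38, blue), (16, 38, gold), (16, 38, grey), (16, 38, white)}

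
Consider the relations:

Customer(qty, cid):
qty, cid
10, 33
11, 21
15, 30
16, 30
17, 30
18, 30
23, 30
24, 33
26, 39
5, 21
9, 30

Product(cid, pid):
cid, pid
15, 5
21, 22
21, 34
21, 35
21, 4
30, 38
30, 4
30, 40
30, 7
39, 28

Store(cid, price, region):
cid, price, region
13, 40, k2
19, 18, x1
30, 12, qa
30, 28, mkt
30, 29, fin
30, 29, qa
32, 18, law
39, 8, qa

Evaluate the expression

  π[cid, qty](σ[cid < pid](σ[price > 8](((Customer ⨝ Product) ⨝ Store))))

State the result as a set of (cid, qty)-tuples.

{(30, 15), (30, 16), (30, 17), (30, 18), (30, 23), (30, 9)}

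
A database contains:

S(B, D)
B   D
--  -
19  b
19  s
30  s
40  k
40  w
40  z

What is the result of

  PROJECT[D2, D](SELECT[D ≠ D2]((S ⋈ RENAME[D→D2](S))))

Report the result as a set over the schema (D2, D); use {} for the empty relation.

{(b, s), (k, w), (k, z), (s, b), (w, k), (w, z), (z, k), (z, w)}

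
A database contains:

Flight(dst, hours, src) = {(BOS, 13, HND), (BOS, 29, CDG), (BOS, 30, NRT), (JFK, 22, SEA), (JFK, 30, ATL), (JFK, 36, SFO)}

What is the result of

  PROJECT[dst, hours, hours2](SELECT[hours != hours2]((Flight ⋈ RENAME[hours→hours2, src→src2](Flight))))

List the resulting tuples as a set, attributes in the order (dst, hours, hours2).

ρ[hours→hours2, src→src2]: schema becomes (dst, hours2, src2); tuples unchanged.
Flight ⋈ RENAME[hours→hours2, src→src2](Flight) (natural join on dst): {(BOS, 13, HND, 13, HND), (BOS, 13, HND, 29, CDG), (BOS, 13, HND, 30, NRT), (BOS, 29, CDG, 13, HND), (BOS, 29, CDG, 29, CDG), (BOS, 29, CDG, 30, NRT), (BOS, 30, NRT, 13, HND), (BOS, 30, NRT, 29, CDG), (BOS, 30, NRT, 30, NRT), (JFK, 22, SEA, 22, SEA), (JFK, 22, SEA, 30, ATL), (JFK, 22, SEA, 36, SFO), (JFK, 30, ATL, 22, SEA), (JFK, 30, ATL, 30, ATL), (JFK, 30, ATL, 36, SFO), (JFK, 36, SFO, 22, SEA), (JFK, 36, SFO, 30, ATL), (JFK, 36, SFO, 36, SFO)}
Selection hours != hours2: {(BOS, 13, HND, 29, CDG), (BOS, 13, HND, 30, NRT), (BOS, 29, CDG, 13, HND), (BOS, 29, CDG, 30, NRT), (BOS, 30, NRT, 13, HND), (BOS, 30, NRT, 29, CDG), (JFK, 22, SEA, 30, ATL), (JFK, 22, SEA, 36, SFO), (JFK, 30, ATL, 22, SEA), (JFK, 30, ATL, 36, SFO), (JFK, 36, SFO, 22, SEA), (JFK, 36, SFO, 30, ATL)}
Keep only column(s) dst, hours, hours2: {(BOS, 13, 29), (BOS, 13, 30), (BOS, 29, 13), (BOS, 29, 30), (BOS, 30, 13), (BOS, 30, 29), (JFK, 22, 30), (JFK, 22, 36), (JFK, 30, 22), (JFK, 30, 36), (JFK, 36, 22), (JFK, 36, 30)}

{(BOS, 13, 29), (BOS, 13, 30), (BOS, 29, 13), (BOS, 29, 30), (BOS, 30, 13), (BOS, 30, 29), (JFK, 22, 30), (JFK, 22, 36), (JFK, 30, 22), (JFK, 30, 36), (JFK, 36, 22), (JFK, 36, 30)}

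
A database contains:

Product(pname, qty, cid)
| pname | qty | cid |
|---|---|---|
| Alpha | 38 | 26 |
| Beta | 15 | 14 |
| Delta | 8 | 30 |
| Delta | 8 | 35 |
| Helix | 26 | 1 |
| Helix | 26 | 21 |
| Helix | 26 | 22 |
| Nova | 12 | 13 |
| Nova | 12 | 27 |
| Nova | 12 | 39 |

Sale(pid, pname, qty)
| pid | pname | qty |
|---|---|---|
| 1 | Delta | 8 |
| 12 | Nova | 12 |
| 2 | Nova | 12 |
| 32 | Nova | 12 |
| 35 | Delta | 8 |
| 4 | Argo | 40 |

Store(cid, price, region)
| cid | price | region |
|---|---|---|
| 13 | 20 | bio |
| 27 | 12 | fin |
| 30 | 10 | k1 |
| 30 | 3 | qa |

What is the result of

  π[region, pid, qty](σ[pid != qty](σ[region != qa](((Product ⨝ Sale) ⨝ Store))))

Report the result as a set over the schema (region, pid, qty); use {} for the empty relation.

{(bio, 2, 12), (bio, 32, 12), (fin, 2, 12), (fin, 32, 12), (k1, 1, 8), (k1, 35, 8)}

Product ⋈ Sale (natural join on pname, qty): {(Delta, 8, 30, 1), (Delta, 8, 30, 35), (Delta, 8, 35, 1), (Delta, 8, 35, 35), (Nova, 12, 13, 12), (Nova, 12, 13, 2), (Nova, 12, 13, 32), (Nova, 12, 27, 12), (Nova, 12, 27, 2), (Nova, 12, 27, 32), (Nova, 12, 39, 12), (Nova, 12, 39, 2), (Nova, 12, 39, 32)}
(Product ⨝ Sale) ⋈ Store (natural join on cid): {(Delta, 8, 30, 1, 10, k1), (Delta, 8, 30, 1, 3, qa), (Delta, 8, 30, 35, 10, k1), (Delta, 8, 30, 35, 3, qa), (Nova, 12, 13, 12, 20, bio), (Nova, 12, 13, 2, 20, bio), (Nova, 12, 13, 32, 20, bio), (Nova, 12, 27, 12, 12, fin), (Nova, 12, 27, 2, 12, fin), (Nova, 12, 27, 32, 12, fin)}
σ[region != qa]: keep tuples satisfying region != qa → {(Delta, 8, 30, 1, 10, k1), (Delta, 8, 30, 35, 10, k1), (Nova, 12, 13, 12, 20, bio), (Nova, 12, 13, 2, 20, bio), (Nova, 12, 13, 32, 20, bio), (Nova, 12, 27, 12, 12, fin), (Nova, 12, 27, 2, 12, fin), (Nova, 12, 27, 32, 12, fin)}
σ[pid != qty]: keep tuples satisfying pid != qty → {(Delta, 8, 30, 1, 10, k1), (Delta, 8, 30, 35, 10, k1), (Nova, 12, 13, 2, 20, bio), (Nova, 12, 13, 32, 20, bio), (Nova, 12, 27, 2, 12, fin), (Nova, 12, 27, 32, 12, fin)}
Keep only column(s) region, pid, qty: {(bio, 2, 12), (bio, 32, 12), (fin, 2, 12), (fin, 32, 12), (k1, 1, 8), (k1, 35, 8)}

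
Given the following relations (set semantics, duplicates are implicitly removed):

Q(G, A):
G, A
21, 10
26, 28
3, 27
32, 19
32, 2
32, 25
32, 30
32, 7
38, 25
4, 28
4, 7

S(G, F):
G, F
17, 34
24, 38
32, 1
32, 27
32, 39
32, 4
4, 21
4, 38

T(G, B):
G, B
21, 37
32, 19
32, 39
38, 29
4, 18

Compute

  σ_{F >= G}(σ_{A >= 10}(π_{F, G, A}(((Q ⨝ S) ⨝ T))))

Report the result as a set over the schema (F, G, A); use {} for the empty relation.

Joining Q and S on G yields {(32, 19, 1), (32, 19, 27), (32, 19, 39), (32, 19, 4), (32, 2, 1), (32, 2, 27), (32, 2, 39), (32, 2, 4), (32, 25, 1), (32, 25, 27), (32, 25, 39), (32, 25, 4), (32, 30, 1), (32, 30, 27), (32, 30, 39), (32, 30, 4), (32, 7, 1), (32, 7, 27), (32, 7, 39), (32, 7, 4), (4, 28, 21), (4, 28, 38), (4, 7, 21), (4, 7, 38)}.
Joining (Q ⨝ S) and T on G yields {(32, 19, 1, 19), (32, 19, 1, 39), (32, 19, 27, 19), (32, 19, 27, 39), (32, 19, 39, 19), (32, 19, 39, 39), (32, 19, 4, 19), (32, 19, 4, 39), (32, 2, 1, 19), (32, 2, 1, 39), (32, 2, 27, 19), (32, 2, 27, 39), (32, 2, 39, 19), (32, 2, 39, 39), (32, 2, 4, 19), (32, 2, 4, 39), (32, 25, 1, 19), (32, 25, 1, 39), (32, 25, 27, 19), (32, 25, 27, 39), (32, 25, 39, 19), (32, 25, 39, 39), (32, 25, 4, 19), (32, 25, 4, 39), (32, 30, 1, 19), (32, 30, 1, 39), (32, 30, 27, 19), (32, 30, 27, 39), (32, 30, 39, 19), (32, 30, 39, 39), (32, 30, 4, 19), (32, 30, 4, 39), (32, 7, 1, 19), (32, 7, 1, 39), (32, 7, 27, 19), (32, 7, 27, 39), (32, 7, 39, 19), (32, 7, 39, 39), (32, 7, 4, 19), (32, 7, 4, 39), (4, 28, 21, 18), (4, 28, 38, 18), (4, 7, 21, 18), (4, 7, 38, 18)}.
Projecting to F, G, A (20 duplicate(s) eliminated): {(1, 32, 19), (1, 32, 2), (1, 32, 25), (1, 32, 30), (1, 32, 7), (21, 4, 28), (21, 4, 7), (27, 32, 19), (27, 32, 2), (27, 32, 25), (27, 32, 30), (27, 32, 7), (38, 4, 28), (38, 4, 7), (39, 32, 19), (39, 32, 2), (39, 32, 25), (39, 32, 30), (39, 32, 7), (4, 32, 19), (4, 32, 2), (4, 32, 25), (4, 32, 30), (4, 32, 7)}
σ[A >= 10]: keep tuples satisfying A >= 10 → {(1, 32, 19), (1, 32, 25), (1, 32, 30), (21, 4, 28), (27, 32, 19), (27, 32, 25), (27, 32, 30), (38, 4, 28), (39, 32, 19), (39, 32, 25), (39, 32, 30), (4, 32, 19), (4, 32, 25), (4, 32, 30)}
σ[F >= G]: keep tuples satisfying F >= G → {(21, 4, 28), (38, 4, 28), (39, 32, 19), (39, 32, 25), (39, 32, 30)}

{(21, 4, 28), (38, 4, 28), (39, 32, 19), (39, 32, 25), (39, 32, 30)}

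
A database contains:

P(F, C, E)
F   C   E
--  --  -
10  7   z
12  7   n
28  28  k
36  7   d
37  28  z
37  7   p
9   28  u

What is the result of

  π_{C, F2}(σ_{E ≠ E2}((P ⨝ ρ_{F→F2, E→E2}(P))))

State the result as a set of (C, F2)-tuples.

ρ[F→F2, E→E2]: schema becomes (F2, C, E2); tuples unchanged.
Natural join on C: {(10, 7, z, 10, z), (10, 7, z, 12, n), (10, 7, z, 36, d), (10, 7, z, 37, p), (12, 7, n, 10, z), (12, 7, n, 12, n), (12, 7, n, 36, d), (12, 7, n, 37, p), (28, 28, k, 28, k), (28, 28, k, 37, z), (28, 28, k, 9, u), (36, 7, d, 10, z), (36, 7, d, 12, n), (36, 7, d, 36, d), (36, 7, d, 37, p), (37, 28, z, 28, k), (37, 28, z, 37, z), (37, 28, z, 9, u), (37, 7, p, 10, z), (37, 7, p, 12, n), (37, 7, p, 36, d), (37, 7, p, 37, p), (9, 28, u, 28, k), (9, 28, u, 37, z), (9, 28, u, 9, u)}
Apply σ_{E ≠ E2}; surviving tuples: {(10, 7, z, 12, n), (10, 7, z, 36, d), (10, 7, z, 37, p), (12, 7, n, 10, z), (12, 7, n, 36, d), (12, 7, n, 37, p), (28, 28, k, 37, z), (28, 28, k, 9, u), (36, 7, d, 10, z), (36, 7, d, 12, n), (36, 7, d, 37, p), (37, 28, z, 28, k), (37, 28, z, 9, u), (37, 7, p, 10, z), (37, 7, p, 12, n), (37, 7, p, 36, d), (9, 28, u, 28, k), (9, 28, u, 37, z)}
Keep only column(s) C, F2 (11 duplicate(s) eliminated): {(28, 28), (28, 37), (28, 9), (7, 10), (7, 12), (7, 36), (7, 37)}

{(28, 28), (28, 37), (28, 9), (7, 10), (7, 12), (7, 36), (7, 37)}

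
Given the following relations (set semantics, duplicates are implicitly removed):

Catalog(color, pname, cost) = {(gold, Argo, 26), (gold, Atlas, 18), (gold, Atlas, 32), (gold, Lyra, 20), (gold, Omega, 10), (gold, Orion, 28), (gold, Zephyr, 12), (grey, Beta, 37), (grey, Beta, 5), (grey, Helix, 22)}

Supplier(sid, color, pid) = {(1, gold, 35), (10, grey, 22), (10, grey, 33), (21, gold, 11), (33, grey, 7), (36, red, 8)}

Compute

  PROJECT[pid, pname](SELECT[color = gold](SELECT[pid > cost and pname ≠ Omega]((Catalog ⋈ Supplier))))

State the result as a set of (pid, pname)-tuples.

Joining Catalog and Supplier on color yields {(gold, Argo, 26, 1, 35), (gold, Argo, 26, 21, 11), (gold, Atlas, 18, 1, 35), (gold, Atlas, 18, 21, 11), (gold, Atlas, 32, 1, 35), (gold, Atlas, 32, 21, 11), (gold, Lyra, 20, 1, 35), (gold, Lyra, 20, 21, 11), (gold, Omega, 10, 1, 35), (gold, Omega, 10, 21, 11), (gold, Orion, 28, 1, 35), (gold, Orion, 28, 21, 11), (gold, Zephyr, 12, 1, 35), (gold, Zephyr, 12, 21, 11), (grey, Beta, 37, 10, 22), (grey, Beta, 37, 10, 33), (grey, Beta, 37, 33, 7), (grey, Beta, 5, 10, 22), (grey, Beta, 5, 10, 33), (grey, Beta, 5, 33, 7), (grey, Helix, 22, 10, 22), (grey, Helix, 22, 10, 33), (grey, Helix, 22, 33, 7)}.
Filtering on pid > cost and pname ≠ Omega leaves {(gold, Argo, 26, 1, 35), (gold, Atlas, 18, 1, 35), (gold, Atlas, 32, 1, 35), (gold, Lyra, 20, 1, 35), (gold, Orion, 28, 1, 35), (gold, Zephyr, 12, 1, 35), (grey, Beta, 5, 10, 22), (grey, Beta, 5, 10, 33), (grey, Beta, 5, 33, 7), (grey, Helix, 22, 10, 33)}.
Filtering on color = gold leaves {(gold, Argo, 26, 1, 35), (gold, Atlas, 18, 1, 35), (gold, Atlas, 32, 1, 35), (gold, Lyra, 20, 1, 35), (gold, Orion, 28, 1, 35), (gold, Zephyr, 12, 1, 35)}.
Projecting to pid, pname (1 duplicate(s) eliminated): {(35, Argo), (35, Atlas), (35, Lyra), (35, Orion), (35, Zephyr)}

{(35, Argo), (35, Atlas), (35, Lyra), (35, Orion), (35, Zephyr)}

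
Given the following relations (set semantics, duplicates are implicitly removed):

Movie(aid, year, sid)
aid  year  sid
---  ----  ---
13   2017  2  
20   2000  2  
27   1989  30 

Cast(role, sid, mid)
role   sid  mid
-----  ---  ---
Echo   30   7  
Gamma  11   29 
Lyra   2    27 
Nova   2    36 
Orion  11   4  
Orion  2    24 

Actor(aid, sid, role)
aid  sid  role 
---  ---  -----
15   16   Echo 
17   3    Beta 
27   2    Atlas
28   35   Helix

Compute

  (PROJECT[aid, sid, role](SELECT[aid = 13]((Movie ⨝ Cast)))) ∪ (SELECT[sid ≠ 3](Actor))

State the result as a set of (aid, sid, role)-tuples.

{(13, 2, Lyra), (13, 2, Nova), (13, 2, Orion), (15, 16, Echo), (27, 2, Atlas), (28, 35, Helix)}

Joining Movie and Cast on sid yields {(13, 2017, 2, Lyra, 27), (13, 2017, 2, Nova, 36), (13, 2017, 2, Orion, 24), (20, 2000, 2, Lyra, 27), (20, 2000, 2, Nova, 36), (20, 2000, 2, Orion, 24), (27, 1989, 30, Echo, 7)}.
Apply σ_{aid = 13}; surviving tuples: {(13, 2017, 2, Lyra, 27), (13, 2017, 2, Nova, 36), (13, 2017, 2, Orion, 24)}
Keep only column(s) aid, sid, role: {(13, 2, Lyra), (13, 2, Nova), (13, 2, Orion)}
Apply σ_{sid ≠ 3}; surviving tuples: {(15, 16, Echo), (27, 2, Atlas), (28, 35, Helix)}
Set union of the two operands is {(13, 2, Lyra), (13, 2, Nova), (13, 2, Orion), (15, 16, Echo), (27, 2, Atlas), (28, 35, Helix)}.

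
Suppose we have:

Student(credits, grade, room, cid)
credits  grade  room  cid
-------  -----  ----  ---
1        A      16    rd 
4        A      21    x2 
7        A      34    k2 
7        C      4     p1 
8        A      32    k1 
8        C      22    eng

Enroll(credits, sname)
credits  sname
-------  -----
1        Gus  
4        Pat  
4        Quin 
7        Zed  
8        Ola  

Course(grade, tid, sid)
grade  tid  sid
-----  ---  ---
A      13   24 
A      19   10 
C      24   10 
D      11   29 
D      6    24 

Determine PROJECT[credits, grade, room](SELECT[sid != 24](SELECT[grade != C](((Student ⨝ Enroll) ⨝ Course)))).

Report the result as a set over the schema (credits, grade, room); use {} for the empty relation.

Joining Student and Enroll on credits yields {(1, A, 16, rd, Gus), (4, A, 21, x2, Pat), (4, A, 21, x2, Quin), (7, A, 34, k2, Zed), (7, C, 4, p1, Zed), (8, A, 32, k1, Ola), (8, C, 22, eng, Ola)}.
Joining (Student ⨝ Enroll) and Course on grade yields {(1, A, 16, rd, Gus, 13, 24), (1, A, 16, rd, Gus, 19, 10), (4, A, 21, x2, Pat, 13, 24), (4, A, 21, x2, Pat, 19, 10), (4, A, 21, x2, Quin, 13, 24), (4, A, 21, x2, Quin, 19, 10), (7, A, 34, k2, Zed, 13, 24), (7, A, 34, k2, Zed, 19, 10), (7, C, 4, p1, Zed, 24, 10), (8, A, 32, k1, Ola, 13, 24), (8, A, 32, k1, Ola, 19, 10), (8, C, 22, eng, Ola, 24, 10)}.
σ[grade != C]: keep tuples satisfying grade != C → {(1, A, 16, rd, Gus, 13, 24), (1, A, 16, rd, Gus, 19, 10), (4, A, 21, x2, Pat, 13, 24), (4, A, 21, x2, Pat, 19, 10), (4, A, 21, x2, Quin, 13, 24), (4, A, 21, x2, Quin, 19, 10), (7, A, 34, k2, Zed, 13, 24), (7, A, 34, k2, Zed, 19, 10), (8, A, 32, k1, Ola, 13, 24), (8, A, 32, k1, Ola, 19, 10)}
σ[sid != 24]: keep tuples satisfying sid != 24 → {(1, A, 16, rd, Gus, 19, 10), (4, A, 21, x2, Pat, 19, 10), (4, A, 21, x2, Quin, 19, 10), (7, A, 34, k2, Zed, 19, 10), (8, A, 32, k1, Ola, 19, 10)}
π_{credits, grade, room} gives {(1, A, 16), (4, A, 21), (7, A, 34), (8, A, 32)} (1 duplicate(s) eliminated).

{(1, A, 16), (4, A, 21), (7, A, 34), (8, A, 32)}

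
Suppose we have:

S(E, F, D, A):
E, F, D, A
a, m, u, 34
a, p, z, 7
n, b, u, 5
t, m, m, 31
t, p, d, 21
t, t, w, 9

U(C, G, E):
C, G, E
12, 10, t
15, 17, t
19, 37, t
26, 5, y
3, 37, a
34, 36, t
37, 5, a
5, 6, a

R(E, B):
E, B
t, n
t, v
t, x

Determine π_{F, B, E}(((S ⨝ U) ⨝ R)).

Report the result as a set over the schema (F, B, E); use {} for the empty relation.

Natural join on E: {(a, m, u, 34, 3, 37), (a, m, u, 34, 37, 5), (a, m, u, 34, 5, 6), (a, p, z, 7, 3, 37), (a, p, z, 7, 37, 5), (a, p, z, 7, 5, 6), (t, m, m, 31, 12, 10), (t, m, m, 31, 15, 17), (t, m, m, 31, 19, 37), (t, m, m, 31, 34, 36), (t, p, d, 21, 12, 10), (t, p, d, 21, 15, 17), (t, p, d, 21, 19, 37), (t, p, d, 21, 34, 36), (t, t, w, 9, 12, 10), (t, t, w, 9, 15, 17), (t, t, w, 9, 19, 37), (t, t, w, 9, 34, 36)}
Natural join on E: {(t, m, m, 31, 12, 10, n), (t, m, m, 31, 12, 10, v), (t, m, m, 31, 12, 10, x), (t, m, m, 31, 15, 17, n), (t, m, m, 31, 15, 17, v), (t, m, m, 31, 15, 17, x), (t, m, m, 31, 19, 37, n), (t, m, m, 31, 19, 37, v), (t, m, m, 31, 19, 37, x), (t, m, m, 31, 34, 36, n), (t, m, m, 31, 34, 36, v), (t, m, m, 31, 34, 36, x), (t, p, d, 21, 12, 10, n), (t, p, d, 21, 12, 10, v), (t, p, d, 21, 12, 10, x), (t, p, d, 21, 15, 17, n), (t, p, d, 21, 15, 17, v), (t, p, d, 21, 15, 17, x), (t, p, d, 21, 19, 37, n), (t, p, d, 21, 19, 37, v), (t, p, d, 21, 19, 37, x), (t, p, d, 21, 34, 36, n), (t, p, d, 21, 34, 36, v), (t, p, d, 21, 34, 36, x), (t, t, w, 9, 12, 10, n), (t, t, w, 9, 12, 10, v), (t, t, w, 9, 12, 10, x), (t, t, w, 9, 15, 17, n), (t, t, w, 9, 15, 17, v), (t, t, w, 9, 15, 17, x), (t, t, w, 9, 19, 37, n), (t, t, w, 9, 19, 37, v), (t, t, w, 9, 19, 37, x), (t, t, w, 9, 34, 36, n), (t, t, w, 9, 34, 36, v), (t, t, w, 9, 34, 36, x)}
Keep only column(s) F, B, E (27 duplicate(s) eliminated): {(m, n, t), (m, v, t), (m, x, t), (p, n, t), (p, v, t), (p, x, t), (t, n, t), (t, v, t), (t, x, t)}

{(m, n, t), (m, v, t), (m, x, t), (p, n, t), (p, v, t), (p, x, t), (t, n, t), (t, v, t), (t, x, t)}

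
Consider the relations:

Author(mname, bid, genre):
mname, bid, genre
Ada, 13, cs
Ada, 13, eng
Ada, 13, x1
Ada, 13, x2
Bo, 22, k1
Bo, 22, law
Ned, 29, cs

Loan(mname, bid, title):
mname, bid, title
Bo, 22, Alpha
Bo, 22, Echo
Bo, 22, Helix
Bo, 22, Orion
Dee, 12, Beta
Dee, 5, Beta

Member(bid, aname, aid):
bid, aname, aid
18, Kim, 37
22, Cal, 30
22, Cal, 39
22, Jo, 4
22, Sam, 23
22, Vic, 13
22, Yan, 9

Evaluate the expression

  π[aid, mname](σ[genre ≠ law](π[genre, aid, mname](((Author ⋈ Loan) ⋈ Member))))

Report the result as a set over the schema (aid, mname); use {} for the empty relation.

Natural join on mname, bid: {(Bo, 22, k1, Alpha), (Bo, 22, k1, Echo), (Bo, 22, k1, Helix), (Bo, 22, k1, Orion), (Bo, 22, law, Alpha), (Bo, 22, law, Echo), (Bo, 22, law, Helix), (Bo, 22, law, Orion)}
Natural join on bid: {(Bo, 22, k1, Alpha, Cal, 30), (Bo, 22, k1, Alpha, Cal, 39), (Bo, 22, k1, Alpha, Jo, 4), (Bo, 22, k1, Alpha, Sam, 23), (Bo, 22, k1, Alpha, Vic, 13), (Bo, 22, k1, Alpha, Yan, 9), (Bo, 22, k1, Echo, Cal, 30), (Bo, 22, k1, Echo, Cal, 39), (Bo, 22, k1, Echo, Jo, 4), (Bo, 22, k1, Echo, Sam, 23), (Bo, 22, k1, Echo, Vic, 13), (Bo, 22, k1, Echo, Yan, 9), (Bo, 22, k1, Helix, Cal, 30), (Bo, 22, k1, Helix, Cal, 39), (Bo, 22, k1, Helix, Jo, 4), (Bo, 22, k1, Helix, Sam, 23), (Bo, 22, k1, Helix, Vic, 13), (Bo, 22, k1, Helix, Yan, 9), (Bo, 22, k1, Orion, Cal, 30), (Bo, 22, k1, Orion, Cal, 39), (Bo, 22, k1, Orion, Jo, 4), (Bo, 22, k1, Orion, Sam, 23), (Bo, 22, k1, Orion, Vic, 13), (Bo, 22, k1, Orion, Yan, 9), (Bo, 22, law, Alpha, Cal, 30), (Bo, 22, law, Alpha, Cal, 39), (Bo, 22, law, Alpha, Jo, 4), (Bo, 22, law, Alpha, Sam, 23), (Bo, 22, law, Alpha, Vic, 13), (Bo, 22, law, Alpha, Yan, 9), (Bo, 22, law, Echo, Cal, 30), (Bo, 22, law, Echo, Cal, 39), (Bo, 22, law, Echo, Jo, 4), (Bo, 22, law, Echo, Sam, 23), (Bo, 22, law, Echo, Vic, 13), (Bo, 22, law, Echo, Yan, 9), (Bo, 22, law, Helix, Cal, 30), (Bo, 22, law, Helix, Cal, 39), (Bo, 22, law, Helix, Jo, 4), (Bo, 22, law, Helix, Sam, 23), (Bo, 22, law, Helix, Vic, 13), (Bo, 22, law, Helix, Yan, 9), (Bo, 22, law, Orion, Cal, 30), (Bo, 22, law, Orion, Cal, 39), (Bo, 22, law, Orion, Jo, 4), (Bo, 22, law, Orion, Sam, 23), (Bo, 22, law, Orion, Vic, 13), (Bo, 22, law, Orion, Yan, 9)}
Keep only column(s) genre, aid, mname (36 duplicate(s) eliminated): {(k1, 13, Bo), (k1, 23, Bo), (k1, 30, Bo), (k1, 39, Bo), (k1, 4, Bo), (k1, 9, Bo), (law, 13, Bo), (law, 23, Bo), (law, 30, Bo), (law, 39, Bo), (law, 4, Bo), (law, 9, Bo)}
Selection genre ≠ law: {(k1, 13, Bo), (k1, 23, Bo), (k1, 30, Bo), (k1, 39, Bo), (k1, 4, Bo), (k1, 9, Bo)}
Keep only column(s) aid, mname: {(13, Bo), (23, Bo), (30, Bo), (39, Bo), (4, Bo), (9, Bo)}

{(13, Bo), (23, Bo), (30, Bo), (39, Bo), (4, Bo), (9, Bo)}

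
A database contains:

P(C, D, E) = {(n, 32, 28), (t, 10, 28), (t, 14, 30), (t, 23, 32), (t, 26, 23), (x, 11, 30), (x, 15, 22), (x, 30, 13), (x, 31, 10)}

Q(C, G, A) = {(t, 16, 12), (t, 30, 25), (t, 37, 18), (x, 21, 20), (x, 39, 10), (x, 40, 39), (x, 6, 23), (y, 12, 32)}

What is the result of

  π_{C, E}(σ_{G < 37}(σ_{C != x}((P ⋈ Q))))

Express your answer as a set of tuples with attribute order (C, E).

{(t, 23), (t, 28), (t, 30), (t, 32)}

Natural join on C: {(t, 10, 28, 16, 12), (t, 10, 28, 30, 25), (t, 10, 28, 37, 18), (t, 14, 30, 16, 12), (t, 14, 30, 30, 25), (t, 14, 30, 37, 18), (t, 23, 32, 16, 12), (t, 23, 32, 30, 25), (t, 23, 32, 37, 18), (t, 26, 23, 16, 12), (t, 26, 23, 30, 25), (t, 26, 23, 37, 18), (x, 11, 30, 21, 20), (x, 11, 30, 39, 10), (x, 11, 30, 40, 39), (x, 11, 30, 6, 23), (x, 15, 22, 21, 20), (x, 15, 22, 39, 10), (x, 15, 22, 40, 39), (x, 15, 22, 6, 23), (x, 30, 13, 21, 20), (x, 30, 13, 39, 10), (x, 30, 13, 40, 39), (x, 30, 13, 6, 23), (x, 31, 10, 21, 20), (x, 31, 10, 39, 10), (x, 31, 10, 40, 39), (x, 31, 10, 6, 23)}
Apply σ_{C != x}; surviving tuples: {(t, 10, 28, 16, 12), (t, 10, 28, 30, 25), (t, 10, 28, 37, 18), (t, 14, 30, 16, 12), (t, 14, 30, 30, 25), (t, 14, 30, 37, 18), (t, 23, 32, 16, 12), (t, 23, 32, 30, 25), (t, 23, 32, 37, 18), (t, 26, 23, 16, 12), (t, 26, 23, 30, 25), (t, 26, 23, 37, 18)}
Apply σ_{G < 37}; surviving tuples: {(t, 10, 28, 16, 12), (t, 10, 28, 30, 25), (t, 14, 30, 16, 12), (t, 14, 30, 30, 25), (t, 23, 32, 16, 12), (t, 23, 32, 30, 25), (t, 26, 23, 16, 12), (t, 26, 23, 30, 25)}
Projecting to C, E (4 duplicate(s) eliminated): {(t, 23), (t, 28), (t, 30), (t, 32)}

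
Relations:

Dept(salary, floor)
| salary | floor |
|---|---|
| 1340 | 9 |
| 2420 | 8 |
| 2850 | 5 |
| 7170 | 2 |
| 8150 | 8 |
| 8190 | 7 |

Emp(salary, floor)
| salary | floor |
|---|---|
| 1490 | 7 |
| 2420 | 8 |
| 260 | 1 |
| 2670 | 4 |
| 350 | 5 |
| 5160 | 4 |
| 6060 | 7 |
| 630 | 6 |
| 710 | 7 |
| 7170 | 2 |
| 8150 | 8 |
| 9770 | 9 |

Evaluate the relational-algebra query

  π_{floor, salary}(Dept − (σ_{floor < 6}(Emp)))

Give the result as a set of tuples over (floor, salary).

{(5, 2850), (7, 8190), (8, 2420), (8, 8150), (9, 1340)}

Selection floor < 6: {(260, 1), (2670, 4), (350, 5), (5160, 4), (7170, 2)}
Set difference of the two operands is {(1340, 9), (2420, 8), (2850, 5), (8150, 8), (8190, 7)}.
π_{floor, salary} gives {(5, 2850), (7, 8190), (8, 2420), (8, 8150), (9, 1340)}.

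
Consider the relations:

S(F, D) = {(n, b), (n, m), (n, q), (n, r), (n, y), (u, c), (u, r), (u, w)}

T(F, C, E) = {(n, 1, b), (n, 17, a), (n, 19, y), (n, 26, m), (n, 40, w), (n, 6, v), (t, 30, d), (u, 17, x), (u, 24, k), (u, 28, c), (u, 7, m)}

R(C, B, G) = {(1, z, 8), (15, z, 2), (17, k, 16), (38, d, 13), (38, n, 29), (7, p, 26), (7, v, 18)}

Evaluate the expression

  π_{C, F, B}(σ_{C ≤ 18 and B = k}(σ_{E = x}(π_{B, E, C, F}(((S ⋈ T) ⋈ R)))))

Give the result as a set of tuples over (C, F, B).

{(17, u, k)}

S ⋈ T (natural join on F): {(n, b, 1, b), (n, b, 17, a), (n, b, 19, y), (n, b, 26, m), (n, b, 40, w), (n, b, 6, v), (n, m, 1, b), (n, m, 17, a), (n, m, 19, y), (n, m, 26, m), (n, m, 40, w), (n, m, 6, v), (n, q, 1, b), (n, q, 17, a), (n, q, 19, y), (n, q, 26, m), (n, q, 40, w), (n, q, 6, v), (n, r, 1, b), (n, r, 17, a), (n, r, 19, y), (n, r, 26, m), (n, r, 40, w), (n, r, 6, v), (n, y, 1, b), (n, y, 17, a), (n, y, 19, y), (n, y, 26, m), (n, y, 40, w), (n, y, 6, v), (u, c, 17, x), (u, c, 24, k), (u, c, 28, c), (u, c, 7, m), (u, r, 17, x), (u, r, 24, k), (u, r, 28, c), (u, r, 7, m), (u, w, 17, x), (u, w, 24, k), (u, w, 28, c), (u, w, 7, m)}
(S ⋈ T) ⋈ R (natural join on C): {(n, b, 1, b, z, 8), (n, b, 17, a, k, 16), (n, m, 1, b, z, 8), (n, m, 17, a, k, 16), (n, q, 1, b, z, 8), (n, q, 17, a, k, 16), (n, r, 1, b, z, 8), (n, r, 17, a, k, 16), (n, y, 1, b, z, 8), (n, y, 17, a, k, 16), (u, c, 17, x, k, 16), (u, c, 7, m, p, 26), (u, c, 7, m, v, 18), (u, r, 17, x, k, 16), (u, r, 7, m, p, 26), (u, r, 7, m, v, 18), (u, w, 17, x, k, 16), (u, w, 7, m, p, 26), (u, w, 7, m, v, 18)}
π_{B, E, C, F} gives {(k, a, 17, n), (k, x, 17, u), (p, m, 7, u), (v, m, 7, u), (z, b, 1, n)} (14 duplicate(s) eliminated).
Apply σ_{E = x}; surviving tuples: {(k, x, 17, u)}
Apply σ_{C ≤ 18 and B = k}; surviving tuples: {(k, x, 17, u)}
π_{C, F, B} gives {(17, u, k)}.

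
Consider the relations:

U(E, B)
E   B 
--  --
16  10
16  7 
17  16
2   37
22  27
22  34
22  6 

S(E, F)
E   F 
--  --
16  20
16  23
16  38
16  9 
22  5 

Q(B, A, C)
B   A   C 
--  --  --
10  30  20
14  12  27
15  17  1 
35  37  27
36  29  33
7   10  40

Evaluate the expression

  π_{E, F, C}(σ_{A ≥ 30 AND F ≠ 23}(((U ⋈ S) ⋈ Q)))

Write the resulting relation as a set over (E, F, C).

Natural join on E: {(16, 10, 20), (16, 10, 23), (16, 10, 38), (16, 10, 9), (16, 7, 20), (16, 7, 23), (16, 7, 38), (16, 7, 9), (22, 27, 5), (22, 34, 5), (22, 6, 5)}
Natural join on B: {(16, 10, 20, 30, 20), (16, 10, 23, 30, 20), (16, 10, 38, 30, 20), (16, 10, 9, 30, 20), (16, 7, 20, 10, 40), (16, 7, 23, 10, 40), (16, 7, 38, 10, 40), (16, 7, 9, 10, 40)}
Apply σ_{A ≥ 30 AND F ≠ 23}; surviving tuples: {(16, 10, 20, 30, 20), (16, 10, 38, 30, 20), (16, 10, 9, 30, 20)}
π[E, F, C]: project onto (E, F, C) → {(16, 20, 20), (16, 38, 20), (16, 9, 20)}

{(16, 20, 20), (16, 38, 20), (16, 9, 20)}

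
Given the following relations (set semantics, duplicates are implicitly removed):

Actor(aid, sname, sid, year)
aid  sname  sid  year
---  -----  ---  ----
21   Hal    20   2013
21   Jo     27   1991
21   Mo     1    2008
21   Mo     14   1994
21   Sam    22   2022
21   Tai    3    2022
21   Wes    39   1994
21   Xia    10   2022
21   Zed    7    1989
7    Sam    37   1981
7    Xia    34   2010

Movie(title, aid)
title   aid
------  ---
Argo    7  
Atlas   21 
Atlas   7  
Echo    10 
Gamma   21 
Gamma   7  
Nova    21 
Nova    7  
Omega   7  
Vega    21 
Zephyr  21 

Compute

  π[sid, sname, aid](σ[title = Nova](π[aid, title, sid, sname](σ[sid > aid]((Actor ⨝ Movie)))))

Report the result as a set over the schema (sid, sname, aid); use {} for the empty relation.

{(22, Sam, 21), (27, Jo, 21), (34, Xia, 7), (37, Sam, 7), (39, Wes, 21)}

Actor ⋈ Movie (natural join on aid): {(21, Hal, 20, 2013, Atlas), (21, Hal, 20, 2013, Gamma), (21, Hal, 20, 2013, Nova), (21, Hal, 20, 2013, Vega), (21, Hal, 20, 2013, Zephyr), (21, Jo, 27, 1991, Atlas), (21, Jo, 27, 1991, Gamma), (21, Jo, 27, 1991, Nova), (21, Jo, 27, 1991, Vega), (21, Jo, 27, 1991, Zephyr), (21, Mo, 1, 2008, Atlas), (21, Mo, 1, 2008, Gamma), (21, Mo, 1, 2008, Nova), (21, Mo, 1, 2008, Vega), (21, Mo, 1, 2008, Zephyr), (21, Mo, 14, 1994, Atlas), (21, Mo, 14, 1994, Gamma), (21, Mo, 14, 1994, Nova), (21, Mo, 14, 1994, Vega), (21, Mo, 14, 1994, Zephyr), (21, Sam, 22, 2022, Atlas), (21, Sam, 22, 2022, Gamma), (21, Sam, 22, 2022, Nova), (21, Sam, 22, 2022, Vega), (21, Sam, 22, 2022, Zephyr), (21, Tai, 3, 2022, Atlas), (21, Tai, 3, 2022, Gamma), (21, Tai, 3, 2022, Nova), (21, Tai, 3, 2022, Vega), (21, Tai, 3, 2022, Zephyr), (21, Wes, 39, 1994, Atlas), (21, Wes, 39, 1994, Gamma), (21, Wes, 39, 1994, Nova), (21, Wes, 39, 1994, Vega), (21, Wes, 39, 1994, Zephyr), (21, Xia, 10, 2022, Atlas), (21, Xia, 10, 2022, Gamma), (21, Xia, 10, 2022, Nova), (21, Xia, 10, 2022, Vega), (21, Xia, 10, 2022, Zephyr), (21, Zed, 7, 1989, Atlas), (21, Zed, 7, 1989, Gamma), (21, Zed, 7, 1989, Nova), (21, Zed, 7, 1989, Vega), (21, Zed, 7, 1989, Zephyr), (7, Sam, 37, 1981, Argo), (7, Sam, 37, 1981, Atlas), (7, Sam, 37, 1981, Gamma), (7, Sam, 37, 1981, Nova), (7, Sam, 37, 1981, Omega), (7, Xia, 34, 2010, Argo), (7, Xia, 34, 2010, Atlas), (7, Xia, 34, 2010, Gamma), (7, Xia, 34, 2010, Nova), (7, Xia, 34, 2010, Omega)}
Apply σ_{sid > aid}; surviving tuples: {(21, Jo, 27, 1991, Atlas), (21, Jo, 27, 1991, Gamma), (21, Jo, 27, 1991, Nova), (21, Jo, 27, 1991, Vega), (21, Jo, 27, 1991, Zephyr), (21, Sam, 22, 2022, Atlas), (21, Sam, 22, 2022, Gamma), (21, Sam, 22, 2022, Nova), (21, Sam, 22, 2022, Vega), (21, Sam, 22, 2022, Zephyr), (21, Wes, 39, 1994, Atlas), (21, Wes, 39, 1994, Gamma), (21, Wes, 39, 1994, Nova), (21, Wes, 39, 1994, Vega), (21, Wes, 39, 1994, Zephyr), (7, Sam, 37, 1981, Argo), (7, Sam, 37, 1981, Atlas), (7, Sam, 37, 1981, Gamma), (7, Sam, 37, 1981, Nova), (7, Sam, 37, 1981, Omega), (7, Xia, 34, 2010, Argo), (7, Xia, 34, 2010, Atlas), (7, Xia, 34, 2010, Gamma), (7, Xia, 34, 2010, Nova), (7, Xia, 34, 2010, Omega)}
Projecting to aid, title, sid, sname: {(21, Atlas, 22, Sam), (21, Atlas, 27, Jo), (21, Atlas, 39, Wes), (21, Gamma, 22, Sam), (21, Gamma, 27, Jo), (21, Gamma, 39, Wes), (21, Nova, 22, Sam), (21, Nova, 27, Jo), (21, Nova, 39, Wes), (21, Vega, 22, Sam), (21, Vega, 27, Jo), (21, Vega, 39, Wes), (21, Zephyr, 22, Sam), (21, Zephyr, 27, Jo), (21, Zephyr, 39, Wes), (7, Argo, 34, Xia), (7, Argo, 37, Sam), (7, Atlas, 34, Xia), (7, Atlas, 37, Sam), (7, Gamma, 34, Xia), (7, Gamma, 37, Sam), (7, Nova, 34, Xia), (7, Nova, 37, Sam), (7, Omega, 34, Xia), (7, Omega, 37, Sam)}
Apply σ_{title = Nova}; surviving tuples: {(21, Nova, 22, Sam), (21, Nova, 27, Jo), (21, Nova, 39, Wes), (7, Nova, 34, Xia), (7, Nova, 37, Sam)}
Projecting to sid, sname, aid: {(22, Sam, 21), (27, Jo, 21), (34, Xia, 7), (37, Sam, 7), (39, Wes, 21)}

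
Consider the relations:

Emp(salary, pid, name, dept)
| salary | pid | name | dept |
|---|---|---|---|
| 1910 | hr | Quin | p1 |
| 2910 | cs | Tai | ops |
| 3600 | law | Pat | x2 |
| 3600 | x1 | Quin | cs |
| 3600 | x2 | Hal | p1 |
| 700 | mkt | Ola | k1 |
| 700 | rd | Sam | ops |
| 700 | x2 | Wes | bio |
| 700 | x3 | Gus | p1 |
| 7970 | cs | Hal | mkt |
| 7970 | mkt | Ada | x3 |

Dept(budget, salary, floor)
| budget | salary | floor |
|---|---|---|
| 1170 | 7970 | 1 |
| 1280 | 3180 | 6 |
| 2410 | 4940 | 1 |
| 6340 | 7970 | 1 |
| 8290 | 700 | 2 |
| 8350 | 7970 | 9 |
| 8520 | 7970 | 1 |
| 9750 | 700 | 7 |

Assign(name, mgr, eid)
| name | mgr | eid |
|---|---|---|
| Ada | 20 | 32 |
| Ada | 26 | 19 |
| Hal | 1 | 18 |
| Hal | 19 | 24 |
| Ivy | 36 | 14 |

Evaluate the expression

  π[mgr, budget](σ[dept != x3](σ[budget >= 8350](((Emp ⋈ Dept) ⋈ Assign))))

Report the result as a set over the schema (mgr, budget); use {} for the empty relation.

{(1, 8350), (1, 8520), (19, 8350), (19, 8520)}

Natural join on salary: {(700, mkt, Ola, k1, 8290, 2), (700, mkt, Ola, k1, 9750, 7), (700, rd, Sam, ops, 8290, 2), (700, rd, Sam, ops, 9750, 7), (700, x2, Wes, bio, 8290, 2), (700, x2, Wes, bio, 9750, 7), (700, x3, Gus, p1, 8290, 2), (700, x3, Gus, p1, 9750, 7), (7970, cs, Hal, mkt, 1170, 1), (7970, cs, Hal, mkt, 6340, 1), (7970, cs, Hal, mkt, 8350, 9), (7970, cs, Hal, mkt, 8520, 1), (7970, mkt, Ada, x3, 1170, 1), (7970, mkt, Ada, x3, 6340, 1), (7970, mkt, Ada, x3, 8350, 9), (7970, mkt, Ada, x3, 8520, 1)}
Natural join on name: {(7970, cs, Hal, mkt, 1170, 1, 1, 18), (7970, cs, Hal, mkt, 1170, 1, 19, 24), (7970, cs, Hal, mkt, 6340, 1, 1, 18), (7970, cs, Hal, mkt, 6340, 1, 19, 24), (7970, cs, Hal, mkt, 8350, 9, 1, 18), (7970, cs, Hal, mkt, 8350, 9, 19, 24), (7970, cs, Hal, mkt, 8520, 1, 1, 18), (7970, cs, Hal, mkt, 8520, 1, 19, 24), (7970, mkt, Ada, x3, 1170, 1, 20, 32), (7970, mkt, Ada, x3, 1170, 1, 26, 19), (7970, mkt, Ada, x3, 6340, 1, 20, 32), (7970, mkt, Ada, x3, 6340, 1, 26, 19), (7970, mkt, Ada, x3, 8350, 9, 20, 32), (7970, mkt, Ada, x3, 8350, 9, 26, 19), (7970, mkt, Ada, x3, 8520, 1, 20, 32), (7970, mkt, Ada, x3, 8520, 1, 26, 19)}
Apply σ_{budget >= 8350}; surviving tuples: {(7970, cs, Hal, mkt, 8350, 9, 1, 18), (7970, cs, Hal, mkt, 8350, 9, 19, 24), (7970, cs, Hal, mkt, 8520, 1, 1, 18), (7970, cs, Hal, mkt, 8520, 1, 19, 24), (7970, mkt, Ada, x3, 8350, 9, 20, 32), (7970, mkt, Ada, x3, 8350, 9, 26, 19), (7970, mkt, Ada, x3, 8520, 1, 20, 32), (7970, mkt, Ada, x3, 8520, 1, 26, 19)}
Apply σ_{dept != x3}; surviving tuples: {(7970, cs, Hal, mkt, 8350, 9, 1, 18), (7970, cs, Hal, mkt, 8350, 9, 19, 24), (7970, cs, Hal, mkt, 8520, 1, 1, 18), (7970, cs, Hal, mkt, 8520, 1, 19, 24)}
Projecting to mgr, budget: {(1, 8350), (1, 8520), (19, 8350), (19, 8520)}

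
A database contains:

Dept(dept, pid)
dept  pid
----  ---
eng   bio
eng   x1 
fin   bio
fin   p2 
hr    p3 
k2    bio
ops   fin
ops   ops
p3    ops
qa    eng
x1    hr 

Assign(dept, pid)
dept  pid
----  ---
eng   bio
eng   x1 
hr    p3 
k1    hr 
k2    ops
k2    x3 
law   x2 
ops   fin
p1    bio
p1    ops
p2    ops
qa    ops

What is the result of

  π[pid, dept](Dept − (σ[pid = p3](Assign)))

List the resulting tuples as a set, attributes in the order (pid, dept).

{(bio, eng), (bio, fin), (bio, k2), (eng, qa), (fin, ops), (hr, x1), (ops, ops), (ops, p3), (p2, fin), (x1, eng)}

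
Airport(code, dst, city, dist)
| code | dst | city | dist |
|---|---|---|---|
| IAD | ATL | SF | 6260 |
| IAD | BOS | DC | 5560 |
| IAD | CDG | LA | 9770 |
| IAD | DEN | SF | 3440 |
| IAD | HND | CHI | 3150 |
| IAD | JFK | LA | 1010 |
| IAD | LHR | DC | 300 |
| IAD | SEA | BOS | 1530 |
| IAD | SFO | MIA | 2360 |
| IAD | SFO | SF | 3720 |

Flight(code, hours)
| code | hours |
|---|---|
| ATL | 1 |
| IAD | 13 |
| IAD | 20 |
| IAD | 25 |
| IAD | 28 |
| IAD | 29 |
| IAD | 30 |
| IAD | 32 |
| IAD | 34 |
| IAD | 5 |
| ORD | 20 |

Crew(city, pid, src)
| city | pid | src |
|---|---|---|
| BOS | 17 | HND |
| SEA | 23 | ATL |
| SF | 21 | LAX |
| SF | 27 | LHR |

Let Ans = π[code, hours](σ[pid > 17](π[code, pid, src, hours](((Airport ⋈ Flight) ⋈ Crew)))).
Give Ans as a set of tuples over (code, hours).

{(IAD, 13), (IAD, 20), (IAD, 25), (IAD, 28), (IAD, 29), (IAD, 30), (IAD, 32), (IAD, 34), (IAD, 5)}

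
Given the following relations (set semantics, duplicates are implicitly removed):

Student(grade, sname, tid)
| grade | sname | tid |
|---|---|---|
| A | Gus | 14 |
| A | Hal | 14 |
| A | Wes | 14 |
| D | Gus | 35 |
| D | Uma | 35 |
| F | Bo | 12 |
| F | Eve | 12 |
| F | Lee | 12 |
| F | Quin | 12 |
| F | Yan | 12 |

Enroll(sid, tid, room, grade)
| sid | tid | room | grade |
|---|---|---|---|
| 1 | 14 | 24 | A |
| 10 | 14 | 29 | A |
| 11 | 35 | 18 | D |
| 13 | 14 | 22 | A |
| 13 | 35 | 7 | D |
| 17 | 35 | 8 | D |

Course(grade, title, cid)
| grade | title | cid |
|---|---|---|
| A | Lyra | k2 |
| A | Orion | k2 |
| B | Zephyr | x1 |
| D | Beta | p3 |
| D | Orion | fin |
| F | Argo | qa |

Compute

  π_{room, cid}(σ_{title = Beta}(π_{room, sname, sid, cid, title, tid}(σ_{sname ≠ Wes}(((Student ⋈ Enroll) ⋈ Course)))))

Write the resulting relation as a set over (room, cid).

{(18, p3), (7, p3), (8, p3)}

Student ⋈ Enroll (natural join on grade, tid): {(A, Gus, 14, 1, 24), (A, Gus, 14, 10, 29), (A, Gus, 14, 13, 22), (A, Hal, 14, 1, 24), (A, Hal, 14, 10, 29), (A, Hal, 14, 13, 22), (A, Wes, 14, 1, 24), (A, Wes, 14, 10, 29), (A, Wes, 14, 13, 22), (D, Gus, 35, 11, 18), (D, Gus, 35, 13, 7), (D, Gus, 35, 17, 8), (D, Uma, 35, 11, 18), (D, Uma, 35, 13, 7), (D, Uma, 35, 17, 8)}
(Student ⋈ Enroll) ⋈ Course (natural join on grade): {(A, Gus, 14, 1, 24, Lyra, k2), (A, Gus, 14, 1, 24, Orion, k2), (A, Gus, 14, 10, 29, Lyra, k2), (A, Gus, 14, 10, 29, Orion, k2), (A, Gus, 14, 13, 22, Lyra, k2), (A, Gus, 14, 13, 22, Orion, k2), (A, Hal, 14, 1, 24, Lyra, k2), (A, Hal, 14, 1, 24, Orion, k2), (A, Hal, 14, 10, 29, Lyra, k2), (A, Hal, 14, 10, 29, Orion, k2), (A, Hal, 14, 13, 22, Lyra, k2), (A, Hal, 14, 13, 22, Orion, k2), (A, Wes, 14, 1, 24, Lyra, k2), (A, Wes, 14, 1, 24, Orion, k2), (A, Wes, 14, 10, 29, Lyra, k2), (A, Wes, 14, 10, 29, Orion, k2), (A, Wes, 14, 13, 22, Lyra, k2), (A, Wes, 14, 13, 22, Orion, k2), (D, Gus, 35, 11, 18, Beta, p3), (D, Gus, 35, 11, 18, Orion, fin), (D, Gus, 35, 13, 7, Beta, p3), (D, Gus, 35, 13, 7, Orion, fin), (D, Gus, 35, 17, 8, Beta, p3), (D, Gus, 35, 17, 8, Orion, fin), (D, Uma, 35, 11, 18, Beta, p3), (D, Uma, 35, 11, 18, Orion, fin), (D, Uma, 35, 13, 7, Beta, p3), (D, Uma, 35, 13, 7, Orion, fin), (D, Uma, 35, 17, 8, Beta, p3), (D, Uma, 35, 17, 8, Orion, fin)}
σ[sname ≠ Wes]: keep tuples satisfying sname ≠ Wes → {(A, Gus, 14, 1, 24, Lyra, k2), (A, Gus, 14, 1, 24, Orion, k2), (A, Gus, 14, 10, 29, Lyra, k2), (A, Gus, 14, 10, 29, Orion, k2), (A, Gus, 14, 13, 22, Lyra, k2), (A, Gus, 14, 13, 22, Orion, k2), (A, Hal, 14, 1, 24, Lyra, k2), (A, Hal, 14, 1, 24, Orion, k2), (A, Hal, 14, 10, 29, Lyra, k2), (A, Hal, 14, 10, 29, Orion, k2), (A, Hal, 14, 13, 22, Lyra, k2), (A, Hal, 14, 13, 22, Orion, k2), (D, Gus, 35, 11, 18, Beta, p3), (D, Gus, 35, 11, 18, Orion, fin), (D, Gus, 35, 13, 7, Beta, p3), (D, Gus, 35, 13, 7, Orion, fin), (D, Gus, 35, 17, 8, Beta, p3), (D, Gus, 35, 17, 8, Orion, fin), (D, Uma, 35, 11, 18, Beta, p3), (D, Uma, 35, 11, 18, Orion, fin), (D, Uma, 35, 13, 7, Beta, p3), (D, Uma, 35, 13, 7, Orion, fin), (D, Uma, 35, 17, 8, Beta, p3), (D, Uma, 35, 17, 8, Orion, fin)}
π[room, sname, sid, cid, title, tid]: project onto (room, sname, sid, cid, title, tid) → {(18, Gus, 11, fin, Orion, 35), (18, Gus, 11, p3, Beta, 35), (18, Uma, 11, fin, Orion, 35), (18, Uma, 11, p3, Beta, 35), (22, Gus, 13, k2, Lyra, 14), (22, Gus, 13, k2, Orion, 14), (22, Hal, 13, k2, Lyra, 14), (22, Hal, 13, k2, Orion, 14), (24, Gus, 1, k2, Lyra, 14), (24, Gus, 1, k2, Orion, 14), (24, Hal, 1, k2, Lyra, 14), (24, Hal, 1, k2, Orion, 14), (29, Gus, 10, k2, Lyra, 14), (29, Gus, 10, k2, Orion, 14), (29, Hal, 10, k2, Lyra, 14), (29, Hal, 10, k2, Orion, 14), (7, Gus, 13, fin, Orion, 35), (7, Gus, 13, p3, Beta, 35), (7, Uma, 13, fin, Orion, 35), (7, Uma, 13, p3, Beta, 35), (8, Gus, 17, fin, Orion, 35), (8, Gus, 17, p3, Beta, 35), (8, Uma, 17, fin, Orion, 35), (8, Uma, 17, p3, Beta, 35)}
σ[title = Beta]: keep tuples satisfying title = Beta → {(18, Gus, 11, p3, Beta, 35), (18, Uma, 11, p3, Beta, 35), (7, Gus, 13, p3, Beta, 35), (7, Uma, 13, p3, Beta, 35), (8, Gus, 17, p3, Beta, 35), (8, Uma, 17, p3, Beta, 35)}
π[room, cid]: project onto (room, cid) (3 duplicate(s) eliminated) → {(18, p3), (7, p3), (8, p3)}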